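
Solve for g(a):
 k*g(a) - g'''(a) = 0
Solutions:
 g(a) = C1*exp(a*k^(1/3)) + C2*exp(a*k^(1/3)*(-1 + sqrt(3)*I)/2) + C3*exp(-a*k^(1/3)*(1 + sqrt(3)*I)/2)


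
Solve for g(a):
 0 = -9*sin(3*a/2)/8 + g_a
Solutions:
 g(a) = C1 - 3*cos(3*a/2)/4


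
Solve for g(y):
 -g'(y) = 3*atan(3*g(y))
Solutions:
 Integral(1/atan(3*_y), (_y, g(y))) = C1 - 3*y


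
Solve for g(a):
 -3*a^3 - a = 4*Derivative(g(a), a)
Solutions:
 g(a) = C1 - 3*a^4/16 - a^2/8


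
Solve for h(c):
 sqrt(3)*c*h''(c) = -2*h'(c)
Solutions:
 h(c) = C1 + C2*c^(1 - 2*sqrt(3)/3)


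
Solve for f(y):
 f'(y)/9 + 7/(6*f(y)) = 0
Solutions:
 f(y) = -sqrt(C1 - 21*y)
 f(y) = sqrt(C1 - 21*y)


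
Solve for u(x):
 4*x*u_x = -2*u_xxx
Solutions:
 u(x) = C1 + Integral(C2*airyai(-2^(1/3)*x) + C3*airybi(-2^(1/3)*x), x)


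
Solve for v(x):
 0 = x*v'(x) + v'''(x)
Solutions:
 v(x) = C1 + Integral(C2*airyai(-x) + C3*airybi(-x), x)


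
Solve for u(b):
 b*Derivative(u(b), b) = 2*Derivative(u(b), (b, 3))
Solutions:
 u(b) = C1 + Integral(C2*airyai(2^(2/3)*b/2) + C3*airybi(2^(2/3)*b/2), b)


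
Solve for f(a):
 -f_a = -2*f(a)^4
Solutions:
 f(a) = (-1/(C1 + 6*a))^(1/3)
 f(a) = (-1/(C1 + 2*a))^(1/3)*(-3^(2/3) - 3*3^(1/6)*I)/6
 f(a) = (-1/(C1 + 2*a))^(1/3)*(-3^(2/3) + 3*3^(1/6)*I)/6


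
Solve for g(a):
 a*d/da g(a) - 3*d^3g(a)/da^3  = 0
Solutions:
 g(a) = C1 + Integral(C2*airyai(3^(2/3)*a/3) + C3*airybi(3^(2/3)*a/3), a)


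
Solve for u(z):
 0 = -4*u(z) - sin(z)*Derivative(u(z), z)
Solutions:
 u(z) = C1*(cos(z)^2 + 2*cos(z) + 1)/(cos(z)^2 - 2*cos(z) + 1)


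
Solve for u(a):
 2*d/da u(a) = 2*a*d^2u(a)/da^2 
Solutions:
 u(a) = C1 + C2*a^2


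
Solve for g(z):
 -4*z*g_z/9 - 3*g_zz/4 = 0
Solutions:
 g(z) = C1 + C2*erf(2*sqrt(6)*z/9)


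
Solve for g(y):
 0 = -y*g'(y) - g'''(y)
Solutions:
 g(y) = C1 + Integral(C2*airyai(-y) + C3*airybi(-y), y)


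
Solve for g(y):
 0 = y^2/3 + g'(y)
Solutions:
 g(y) = C1 - y^3/9


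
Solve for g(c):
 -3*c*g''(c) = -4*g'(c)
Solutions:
 g(c) = C1 + C2*c^(7/3)


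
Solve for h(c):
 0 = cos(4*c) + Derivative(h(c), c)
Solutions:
 h(c) = C1 - sin(4*c)/4


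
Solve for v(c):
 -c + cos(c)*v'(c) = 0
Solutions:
 v(c) = C1 + Integral(c/cos(c), c)


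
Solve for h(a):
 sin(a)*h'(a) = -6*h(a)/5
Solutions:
 h(a) = C1*(cos(a) + 1)^(3/5)/(cos(a) - 1)^(3/5)


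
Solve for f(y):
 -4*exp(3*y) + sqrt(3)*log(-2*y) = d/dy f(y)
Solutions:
 f(y) = C1 + sqrt(3)*y*log(-y) + sqrt(3)*y*(-1 + log(2)) - 4*exp(3*y)/3


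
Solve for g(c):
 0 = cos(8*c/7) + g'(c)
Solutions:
 g(c) = C1 - 7*sin(8*c/7)/8


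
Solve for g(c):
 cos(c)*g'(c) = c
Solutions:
 g(c) = C1 + Integral(c/cos(c), c)


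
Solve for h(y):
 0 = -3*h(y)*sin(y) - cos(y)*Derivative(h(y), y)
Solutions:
 h(y) = C1*cos(y)^3


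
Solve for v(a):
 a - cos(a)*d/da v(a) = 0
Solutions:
 v(a) = C1 + Integral(a/cos(a), a)


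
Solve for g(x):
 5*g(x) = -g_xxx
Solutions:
 g(x) = C3*exp(-5^(1/3)*x) + (C1*sin(sqrt(3)*5^(1/3)*x/2) + C2*cos(sqrt(3)*5^(1/3)*x/2))*exp(5^(1/3)*x/2)


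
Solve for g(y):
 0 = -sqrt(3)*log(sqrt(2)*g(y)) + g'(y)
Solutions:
 -2*sqrt(3)*Integral(1/(2*log(_y) + log(2)), (_y, g(y)))/3 = C1 - y


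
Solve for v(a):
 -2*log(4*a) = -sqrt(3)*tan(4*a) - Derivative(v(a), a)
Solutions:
 v(a) = C1 + 2*a*log(a) - 2*a + 4*a*log(2) + sqrt(3)*log(cos(4*a))/4


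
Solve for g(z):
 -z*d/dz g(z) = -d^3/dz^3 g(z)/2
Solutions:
 g(z) = C1 + Integral(C2*airyai(2^(1/3)*z) + C3*airybi(2^(1/3)*z), z)


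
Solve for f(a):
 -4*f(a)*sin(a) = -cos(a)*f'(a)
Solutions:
 f(a) = C1/cos(a)^4


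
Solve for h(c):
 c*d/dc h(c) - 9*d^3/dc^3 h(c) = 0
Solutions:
 h(c) = C1 + Integral(C2*airyai(3^(1/3)*c/3) + C3*airybi(3^(1/3)*c/3), c)


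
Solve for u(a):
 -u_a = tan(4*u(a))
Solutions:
 u(a) = -asin(C1*exp(-4*a))/4 + pi/4
 u(a) = asin(C1*exp(-4*a))/4


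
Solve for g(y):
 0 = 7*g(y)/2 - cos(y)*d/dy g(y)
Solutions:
 g(y) = C1*(sin(y) + 1)^(7/4)/(sin(y) - 1)^(7/4)


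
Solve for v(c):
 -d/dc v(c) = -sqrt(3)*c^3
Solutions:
 v(c) = C1 + sqrt(3)*c^4/4


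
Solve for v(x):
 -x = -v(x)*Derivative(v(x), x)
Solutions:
 v(x) = -sqrt(C1 + x^2)
 v(x) = sqrt(C1 + x^2)


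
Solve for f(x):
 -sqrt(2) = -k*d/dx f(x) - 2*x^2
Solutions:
 f(x) = C1 - 2*x^3/(3*k) + sqrt(2)*x/k


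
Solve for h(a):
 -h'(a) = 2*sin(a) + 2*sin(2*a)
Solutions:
 h(a) = C1 + 2*cos(a) + cos(2*a)


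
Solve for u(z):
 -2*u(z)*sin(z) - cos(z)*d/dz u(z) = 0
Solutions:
 u(z) = C1*cos(z)^2


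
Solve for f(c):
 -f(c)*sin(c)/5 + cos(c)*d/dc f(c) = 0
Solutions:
 f(c) = C1/cos(c)^(1/5)


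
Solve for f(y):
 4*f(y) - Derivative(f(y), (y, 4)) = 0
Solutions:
 f(y) = C1*exp(-sqrt(2)*y) + C2*exp(sqrt(2)*y) + C3*sin(sqrt(2)*y) + C4*cos(sqrt(2)*y)


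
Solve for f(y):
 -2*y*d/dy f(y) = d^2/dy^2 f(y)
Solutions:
 f(y) = C1 + C2*erf(y)


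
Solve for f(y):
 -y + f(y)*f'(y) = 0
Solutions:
 f(y) = -sqrt(C1 + y^2)
 f(y) = sqrt(C1 + y^2)


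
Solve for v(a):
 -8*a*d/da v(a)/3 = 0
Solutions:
 v(a) = C1


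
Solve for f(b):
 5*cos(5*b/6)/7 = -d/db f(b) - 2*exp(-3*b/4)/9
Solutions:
 f(b) = C1 - 6*sin(5*b/6)/7 + 8*exp(-3*b/4)/27


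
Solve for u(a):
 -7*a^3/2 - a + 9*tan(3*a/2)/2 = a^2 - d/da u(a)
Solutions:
 u(a) = C1 + 7*a^4/8 + a^3/3 + a^2/2 + 3*log(cos(3*a/2))


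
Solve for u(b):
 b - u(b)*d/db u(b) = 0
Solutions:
 u(b) = -sqrt(C1 + b^2)
 u(b) = sqrt(C1 + b^2)


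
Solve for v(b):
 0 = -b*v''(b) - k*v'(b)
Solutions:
 v(b) = C1 + b^(1 - re(k))*(C2*sin(log(b)*Abs(im(k))) + C3*cos(log(b)*im(k)))


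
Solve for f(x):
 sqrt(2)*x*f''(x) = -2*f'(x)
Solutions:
 f(x) = C1 + C2*x^(1 - sqrt(2))


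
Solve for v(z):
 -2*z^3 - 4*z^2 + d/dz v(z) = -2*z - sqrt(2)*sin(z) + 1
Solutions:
 v(z) = C1 + z^4/2 + 4*z^3/3 - z^2 + z + sqrt(2)*cos(z)


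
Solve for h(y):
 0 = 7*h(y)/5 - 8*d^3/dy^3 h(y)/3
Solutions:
 h(y) = C3*exp(21^(1/3)*5^(2/3)*y/10) + (C1*sin(3^(5/6)*5^(2/3)*7^(1/3)*y/20) + C2*cos(3^(5/6)*5^(2/3)*7^(1/3)*y/20))*exp(-21^(1/3)*5^(2/3)*y/20)


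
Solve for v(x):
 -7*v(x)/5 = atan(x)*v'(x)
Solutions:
 v(x) = C1*exp(-7*Integral(1/atan(x), x)/5)


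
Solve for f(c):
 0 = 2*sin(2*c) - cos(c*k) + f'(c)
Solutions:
 f(c) = C1 + cos(2*c) + sin(c*k)/k


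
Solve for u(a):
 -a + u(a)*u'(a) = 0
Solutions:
 u(a) = -sqrt(C1 + a^2)
 u(a) = sqrt(C1 + a^2)


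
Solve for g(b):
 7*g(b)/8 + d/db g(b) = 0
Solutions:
 g(b) = C1*exp(-7*b/8)


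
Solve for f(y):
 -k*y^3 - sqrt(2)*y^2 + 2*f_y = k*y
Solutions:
 f(y) = C1 + k*y^4/8 + k*y^2/4 + sqrt(2)*y^3/6


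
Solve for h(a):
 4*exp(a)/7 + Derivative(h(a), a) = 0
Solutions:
 h(a) = C1 - 4*exp(a)/7


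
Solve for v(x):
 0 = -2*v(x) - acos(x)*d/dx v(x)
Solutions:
 v(x) = C1*exp(-2*Integral(1/acos(x), x))


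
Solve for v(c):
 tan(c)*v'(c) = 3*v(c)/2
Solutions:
 v(c) = C1*sin(c)^(3/2)


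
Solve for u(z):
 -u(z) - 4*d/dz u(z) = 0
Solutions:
 u(z) = C1*exp(-z/4)


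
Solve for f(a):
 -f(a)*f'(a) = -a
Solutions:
 f(a) = -sqrt(C1 + a^2)
 f(a) = sqrt(C1 + a^2)


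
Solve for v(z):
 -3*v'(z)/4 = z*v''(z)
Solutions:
 v(z) = C1 + C2*z^(1/4)


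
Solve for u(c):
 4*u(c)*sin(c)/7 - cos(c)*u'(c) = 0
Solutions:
 u(c) = C1/cos(c)^(4/7)


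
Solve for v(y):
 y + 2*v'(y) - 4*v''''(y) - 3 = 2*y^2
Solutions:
 v(y) = C1 + C4*exp(2^(2/3)*y/2) + y^3/3 - y^2/4 + 3*y/2 + (C2*sin(2^(2/3)*sqrt(3)*y/4) + C3*cos(2^(2/3)*sqrt(3)*y/4))*exp(-2^(2/3)*y/4)


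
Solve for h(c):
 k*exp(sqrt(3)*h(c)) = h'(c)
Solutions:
 h(c) = sqrt(3)*(2*log(-1/(C1 + c*k)) - log(3))/6


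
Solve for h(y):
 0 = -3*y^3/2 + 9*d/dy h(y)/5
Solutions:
 h(y) = C1 + 5*y^4/24


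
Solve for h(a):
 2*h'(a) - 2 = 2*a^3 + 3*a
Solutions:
 h(a) = C1 + a^4/4 + 3*a^2/4 + a


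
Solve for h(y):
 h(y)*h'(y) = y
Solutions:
 h(y) = -sqrt(C1 + y^2)
 h(y) = sqrt(C1 + y^2)


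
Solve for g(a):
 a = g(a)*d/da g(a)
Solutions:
 g(a) = -sqrt(C1 + a^2)
 g(a) = sqrt(C1 + a^2)


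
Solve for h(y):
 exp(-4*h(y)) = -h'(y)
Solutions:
 h(y) = log(-I*(C1 - 4*y)^(1/4))
 h(y) = log(I*(C1 - 4*y)^(1/4))
 h(y) = log(-(C1 - 4*y)^(1/4))
 h(y) = log(C1 - 4*y)/4


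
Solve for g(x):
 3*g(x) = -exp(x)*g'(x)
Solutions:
 g(x) = C1*exp(3*exp(-x))


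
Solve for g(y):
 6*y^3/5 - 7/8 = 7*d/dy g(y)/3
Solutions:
 g(y) = C1 + 9*y^4/70 - 3*y/8


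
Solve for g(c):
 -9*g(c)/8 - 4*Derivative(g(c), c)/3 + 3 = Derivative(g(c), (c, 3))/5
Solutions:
 g(c) = C1*exp(10^(1/3)*c*(-32*5^(1/3)/(243 + sqrt(140969))^(1/3) + 2^(1/3)*(243 + sqrt(140969))^(1/3))/24)*sin(10^(1/3)*sqrt(3)*c*(32*5^(1/3)/(243 + sqrt(140969))^(1/3) + 2^(1/3)*(243 + sqrt(140969))^(1/3))/24) + C2*exp(10^(1/3)*c*(-32*5^(1/3)/(243 + sqrt(140969))^(1/3) + 2^(1/3)*(243 + sqrt(140969))^(1/3))/24)*cos(10^(1/3)*sqrt(3)*c*(32*5^(1/3)/(243 + sqrt(140969))^(1/3) + 2^(1/3)*(243 + sqrt(140969))^(1/3))/24) + C3*exp(-10^(1/3)*c*(-32*5^(1/3)/(243 + sqrt(140969))^(1/3) + 2^(1/3)*(243 + sqrt(140969))^(1/3))/12) + 8/3


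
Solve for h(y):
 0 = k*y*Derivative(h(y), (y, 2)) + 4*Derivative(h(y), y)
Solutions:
 h(y) = C1 + y^(((re(k) - 4)*re(k) + im(k)^2)/(re(k)^2 + im(k)^2))*(C2*sin(4*log(y)*Abs(im(k))/(re(k)^2 + im(k)^2)) + C3*cos(4*log(y)*im(k)/(re(k)^2 + im(k)^2)))


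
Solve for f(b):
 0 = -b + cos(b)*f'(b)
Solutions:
 f(b) = C1 + Integral(b/cos(b), b)


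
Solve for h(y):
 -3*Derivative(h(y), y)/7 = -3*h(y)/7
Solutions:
 h(y) = C1*exp(y)


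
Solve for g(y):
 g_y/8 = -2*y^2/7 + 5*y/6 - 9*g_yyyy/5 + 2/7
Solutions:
 g(y) = C1 + C4*exp(-15^(1/3)*y/6) - 16*y^3/21 + 10*y^2/3 + 16*y/7 + (C2*sin(3^(5/6)*5^(1/3)*y/12) + C3*cos(3^(5/6)*5^(1/3)*y/12))*exp(15^(1/3)*y/12)


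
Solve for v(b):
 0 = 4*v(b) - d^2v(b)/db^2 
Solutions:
 v(b) = C1*exp(-2*b) + C2*exp(2*b)


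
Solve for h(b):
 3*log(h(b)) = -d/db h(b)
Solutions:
 li(h(b)) = C1 - 3*b


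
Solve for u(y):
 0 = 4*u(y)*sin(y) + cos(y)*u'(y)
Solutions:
 u(y) = C1*cos(y)^4


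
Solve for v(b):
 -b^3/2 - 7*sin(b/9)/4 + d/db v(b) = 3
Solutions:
 v(b) = C1 + b^4/8 + 3*b - 63*cos(b/9)/4


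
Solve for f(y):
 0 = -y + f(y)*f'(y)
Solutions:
 f(y) = -sqrt(C1 + y^2)
 f(y) = sqrt(C1 + y^2)


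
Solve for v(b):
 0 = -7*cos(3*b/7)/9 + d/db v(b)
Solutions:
 v(b) = C1 + 49*sin(3*b/7)/27


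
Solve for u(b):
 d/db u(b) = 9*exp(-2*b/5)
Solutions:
 u(b) = C1 - 45*exp(-2*b/5)/2


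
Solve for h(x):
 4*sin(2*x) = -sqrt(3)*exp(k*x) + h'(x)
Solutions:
 h(x) = C1 - 2*cos(2*x) + sqrt(3)*exp(k*x)/k


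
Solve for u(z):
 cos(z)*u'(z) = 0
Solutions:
 u(z) = C1


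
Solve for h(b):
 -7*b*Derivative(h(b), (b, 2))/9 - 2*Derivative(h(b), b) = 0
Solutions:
 h(b) = C1 + C2/b^(11/7)


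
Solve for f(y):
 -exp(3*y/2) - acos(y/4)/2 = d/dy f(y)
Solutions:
 f(y) = C1 - y*acos(y/4)/2 + sqrt(16 - y^2)/2 - 2*exp(3*y/2)/3


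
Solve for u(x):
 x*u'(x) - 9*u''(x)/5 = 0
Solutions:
 u(x) = C1 + C2*erfi(sqrt(10)*x/6)


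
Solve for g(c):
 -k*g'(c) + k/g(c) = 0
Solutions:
 g(c) = -sqrt(C1 + 2*c)
 g(c) = sqrt(C1 + 2*c)


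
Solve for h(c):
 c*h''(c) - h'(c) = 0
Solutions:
 h(c) = C1 + C2*c^2


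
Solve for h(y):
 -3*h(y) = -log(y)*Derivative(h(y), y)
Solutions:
 h(y) = C1*exp(3*li(y))


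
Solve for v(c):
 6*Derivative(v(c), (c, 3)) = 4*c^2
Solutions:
 v(c) = C1 + C2*c + C3*c^2 + c^5/90


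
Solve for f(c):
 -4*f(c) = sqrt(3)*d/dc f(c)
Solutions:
 f(c) = C1*exp(-4*sqrt(3)*c/3)


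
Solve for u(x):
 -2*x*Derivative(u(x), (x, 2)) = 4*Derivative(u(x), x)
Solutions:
 u(x) = C1 + C2/x


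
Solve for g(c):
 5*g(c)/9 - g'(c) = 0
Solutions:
 g(c) = C1*exp(5*c/9)


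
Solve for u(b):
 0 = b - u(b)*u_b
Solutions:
 u(b) = -sqrt(C1 + b^2)
 u(b) = sqrt(C1 + b^2)


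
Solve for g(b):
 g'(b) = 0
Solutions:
 g(b) = C1


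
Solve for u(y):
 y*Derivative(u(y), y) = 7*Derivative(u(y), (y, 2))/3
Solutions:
 u(y) = C1 + C2*erfi(sqrt(42)*y/14)


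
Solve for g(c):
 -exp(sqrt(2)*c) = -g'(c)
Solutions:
 g(c) = C1 + sqrt(2)*exp(sqrt(2)*c)/2


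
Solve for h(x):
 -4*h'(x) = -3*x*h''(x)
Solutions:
 h(x) = C1 + C2*x^(7/3)


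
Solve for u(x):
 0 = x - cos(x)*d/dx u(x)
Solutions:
 u(x) = C1 + Integral(x/cos(x), x)


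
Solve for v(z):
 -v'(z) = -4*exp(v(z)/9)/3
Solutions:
 v(z) = 9*log(-1/(C1 + 4*z)) + 27*log(3)


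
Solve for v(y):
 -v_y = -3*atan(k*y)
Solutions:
 v(y) = C1 + 3*Piecewise((y*atan(k*y) - log(k^2*y^2 + 1)/(2*k), Ne(k, 0)), (0, True))


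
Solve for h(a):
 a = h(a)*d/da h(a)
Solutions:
 h(a) = -sqrt(C1 + a^2)
 h(a) = sqrt(C1 + a^2)


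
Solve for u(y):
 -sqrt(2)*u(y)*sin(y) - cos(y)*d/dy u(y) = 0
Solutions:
 u(y) = C1*cos(y)^(sqrt(2))


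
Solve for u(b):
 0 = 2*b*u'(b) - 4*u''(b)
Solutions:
 u(b) = C1 + C2*erfi(b/2)


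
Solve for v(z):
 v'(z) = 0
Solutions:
 v(z) = C1


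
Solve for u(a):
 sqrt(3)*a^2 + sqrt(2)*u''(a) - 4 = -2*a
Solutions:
 u(a) = C1 + C2*a - sqrt(6)*a^4/24 - sqrt(2)*a^3/6 + sqrt(2)*a^2


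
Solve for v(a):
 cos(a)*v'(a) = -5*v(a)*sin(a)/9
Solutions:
 v(a) = C1*cos(a)^(5/9)


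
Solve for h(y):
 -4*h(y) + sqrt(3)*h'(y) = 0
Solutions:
 h(y) = C1*exp(4*sqrt(3)*y/3)


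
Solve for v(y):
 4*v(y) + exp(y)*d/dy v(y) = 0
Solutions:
 v(y) = C1*exp(4*exp(-y))


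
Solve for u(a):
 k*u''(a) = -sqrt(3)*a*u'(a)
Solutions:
 u(a) = C1 + C2*sqrt(k)*erf(sqrt(2)*3^(1/4)*a*sqrt(1/k)/2)


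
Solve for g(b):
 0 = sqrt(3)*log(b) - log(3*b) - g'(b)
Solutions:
 g(b) = C1 - b*log(b) + sqrt(3)*b*log(b) - sqrt(3)*b - b*log(3) + b


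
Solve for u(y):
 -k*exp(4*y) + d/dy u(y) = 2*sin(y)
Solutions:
 u(y) = C1 + k*exp(4*y)/4 - 2*cos(y)


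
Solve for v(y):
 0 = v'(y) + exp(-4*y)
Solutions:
 v(y) = C1 + exp(-4*y)/4


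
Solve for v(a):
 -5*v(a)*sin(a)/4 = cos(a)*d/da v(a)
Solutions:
 v(a) = C1*cos(a)^(5/4)


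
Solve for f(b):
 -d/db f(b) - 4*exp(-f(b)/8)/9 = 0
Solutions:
 f(b) = 8*log(C1 - b/18)


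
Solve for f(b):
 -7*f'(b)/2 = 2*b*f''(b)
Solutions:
 f(b) = C1 + C2/b^(3/4)


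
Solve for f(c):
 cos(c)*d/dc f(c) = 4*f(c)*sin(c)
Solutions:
 f(c) = C1/cos(c)^4


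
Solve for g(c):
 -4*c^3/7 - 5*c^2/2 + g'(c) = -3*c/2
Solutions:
 g(c) = C1 + c^4/7 + 5*c^3/6 - 3*c^2/4


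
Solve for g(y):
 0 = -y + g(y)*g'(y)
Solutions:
 g(y) = -sqrt(C1 + y^2)
 g(y) = sqrt(C1 + y^2)


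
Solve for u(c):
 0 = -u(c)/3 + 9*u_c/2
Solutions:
 u(c) = C1*exp(2*c/27)


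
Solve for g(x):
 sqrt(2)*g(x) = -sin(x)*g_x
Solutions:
 g(x) = C1*(cos(x) + 1)^(sqrt(2)/2)/(cos(x) - 1)^(sqrt(2)/2)


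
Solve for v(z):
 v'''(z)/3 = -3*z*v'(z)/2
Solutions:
 v(z) = C1 + Integral(C2*airyai(-6^(2/3)*z/2) + C3*airybi(-6^(2/3)*z/2), z)


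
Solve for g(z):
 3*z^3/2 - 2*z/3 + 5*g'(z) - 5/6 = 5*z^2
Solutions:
 g(z) = C1 - 3*z^4/40 + z^3/3 + z^2/15 + z/6


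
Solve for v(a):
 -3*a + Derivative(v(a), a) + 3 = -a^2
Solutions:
 v(a) = C1 - a^3/3 + 3*a^2/2 - 3*a


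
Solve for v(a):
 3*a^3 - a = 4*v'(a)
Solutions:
 v(a) = C1 + 3*a^4/16 - a^2/8


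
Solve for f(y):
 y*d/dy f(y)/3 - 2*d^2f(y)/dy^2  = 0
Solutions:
 f(y) = C1 + C2*erfi(sqrt(3)*y/6)


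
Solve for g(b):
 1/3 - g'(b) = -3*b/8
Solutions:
 g(b) = C1 + 3*b^2/16 + b/3


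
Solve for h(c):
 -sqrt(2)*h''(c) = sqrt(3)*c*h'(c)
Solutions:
 h(c) = C1 + C2*erf(6^(1/4)*c/2)


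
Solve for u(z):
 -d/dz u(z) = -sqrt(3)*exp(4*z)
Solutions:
 u(z) = C1 + sqrt(3)*exp(4*z)/4


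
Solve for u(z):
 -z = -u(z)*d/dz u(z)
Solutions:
 u(z) = -sqrt(C1 + z^2)
 u(z) = sqrt(C1 + z^2)


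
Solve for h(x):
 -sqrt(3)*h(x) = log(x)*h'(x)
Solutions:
 h(x) = C1*exp(-sqrt(3)*li(x))


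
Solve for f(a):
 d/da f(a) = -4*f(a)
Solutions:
 f(a) = C1*exp(-4*a)


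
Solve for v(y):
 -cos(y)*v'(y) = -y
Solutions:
 v(y) = C1 + Integral(y/cos(y), y)


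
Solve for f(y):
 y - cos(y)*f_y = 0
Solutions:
 f(y) = C1 + Integral(y/cos(y), y)


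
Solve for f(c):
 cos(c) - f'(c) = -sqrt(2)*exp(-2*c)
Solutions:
 f(c) = C1 + sin(c) - sqrt(2)*exp(-2*c)/2


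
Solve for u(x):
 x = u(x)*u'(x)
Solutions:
 u(x) = -sqrt(C1 + x^2)
 u(x) = sqrt(C1 + x^2)


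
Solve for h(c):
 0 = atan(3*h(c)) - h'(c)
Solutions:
 Integral(1/atan(3*_y), (_y, h(c))) = C1 + c


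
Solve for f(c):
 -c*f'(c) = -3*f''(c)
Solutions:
 f(c) = C1 + C2*erfi(sqrt(6)*c/6)


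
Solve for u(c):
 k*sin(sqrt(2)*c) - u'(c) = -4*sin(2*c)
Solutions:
 u(c) = C1 - sqrt(2)*k*cos(sqrt(2)*c)/2 - 2*cos(2*c)


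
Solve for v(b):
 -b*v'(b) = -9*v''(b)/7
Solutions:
 v(b) = C1 + C2*erfi(sqrt(14)*b/6)


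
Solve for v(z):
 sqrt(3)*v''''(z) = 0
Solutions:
 v(z) = C1 + C2*z + C3*z^2 + C4*z^3


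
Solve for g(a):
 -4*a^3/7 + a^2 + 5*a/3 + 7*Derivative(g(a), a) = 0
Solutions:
 g(a) = C1 + a^4/49 - a^3/21 - 5*a^2/42


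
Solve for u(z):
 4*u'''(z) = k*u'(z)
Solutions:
 u(z) = C1 + C2*exp(-sqrt(k)*z/2) + C3*exp(sqrt(k)*z/2)


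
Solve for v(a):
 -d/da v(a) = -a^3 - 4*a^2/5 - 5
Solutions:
 v(a) = C1 + a^4/4 + 4*a^3/15 + 5*a


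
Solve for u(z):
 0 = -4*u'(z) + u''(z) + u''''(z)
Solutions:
 u(z) = C1 + C2*exp(z*(-3*(2 + sqrt(327)/9)^(1/3) + (2 + sqrt(327)/9)^(-1/3))/6)*sin(sqrt(3)*z*((2 + sqrt(327)/9)^(-1/3) + 3*(2 + sqrt(327)/9)^(1/3))/6) + C3*exp(z*(-3*(2 + sqrt(327)/9)^(1/3) + (2 + sqrt(327)/9)^(-1/3))/6)*cos(sqrt(3)*z*((2 + sqrt(327)/9)^(-1/3) + 3*(2 + sqrt(327)/9)^(1/3))/6) + C4*exp(z*(-1/(3*(2 + sqrt(327)/9)^(1/3)) + (2 + sqrt(327)/9)^(1/3)))


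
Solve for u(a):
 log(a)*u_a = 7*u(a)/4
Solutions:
 u(a) = C1*exp(7*li(a)/4)


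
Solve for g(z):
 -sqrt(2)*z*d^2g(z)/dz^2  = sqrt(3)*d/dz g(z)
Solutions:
 g(z) = C1 + C2*z^(1 - sqrt(6)/2)


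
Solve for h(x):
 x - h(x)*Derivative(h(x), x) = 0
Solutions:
 h(x) = -sqrt(C1 + x^2)
 h(x) = sqrt(C1 + x^2)


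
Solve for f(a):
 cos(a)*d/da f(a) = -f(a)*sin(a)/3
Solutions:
 f(a) = C1*cos(a)^(1/3)


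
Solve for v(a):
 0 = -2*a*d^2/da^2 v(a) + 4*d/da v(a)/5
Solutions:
 v(a) = C1 + C2*a^(7/5)


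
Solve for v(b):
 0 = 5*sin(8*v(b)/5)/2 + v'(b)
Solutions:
 5*b/2 + 5*log(cos(8*v(b)/5) - 1)/16 - 5*log(cos(8*v(b)/5) + 1)/16 = C1


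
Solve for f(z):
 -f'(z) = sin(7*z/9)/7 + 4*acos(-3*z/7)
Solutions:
 f(z) = C1 - 4*z*acos(-3*z/7) - 4*sqrt(49 - 9*z^2)/3 + 9*cos(7*z/9)/49


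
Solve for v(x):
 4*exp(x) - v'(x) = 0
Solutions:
 v(x) = C1 + 4*exp(x)


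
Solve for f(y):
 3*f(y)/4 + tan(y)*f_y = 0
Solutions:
 f(y) = C1/sin(y)^(3/4)


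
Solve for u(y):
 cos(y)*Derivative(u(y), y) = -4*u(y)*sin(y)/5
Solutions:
 u(y) = C1*cos(y)^(4/5)


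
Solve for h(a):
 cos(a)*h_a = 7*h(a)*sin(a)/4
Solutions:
 h(a) = C1/cos(a)^(7/4)


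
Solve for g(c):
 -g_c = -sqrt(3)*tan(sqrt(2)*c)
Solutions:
 g(c) = C1 - sqrt(6)*log(cos(sqrt(2)*c))/2


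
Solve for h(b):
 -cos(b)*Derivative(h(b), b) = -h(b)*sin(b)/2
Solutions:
 h(b) = C1/sqrt(cos(b))


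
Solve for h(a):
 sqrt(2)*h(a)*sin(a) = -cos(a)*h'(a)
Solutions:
 h(a) = C1*cos(a)^(sqrt(2))


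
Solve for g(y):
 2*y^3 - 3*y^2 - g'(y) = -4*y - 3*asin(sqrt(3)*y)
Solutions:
 g(y) = C1 + y^4/2 - y^3 + 2*y^2 + 3*y*asin(sqrt(3)*y) + sqrt(3)*sqrt(1 - 3*y^2)


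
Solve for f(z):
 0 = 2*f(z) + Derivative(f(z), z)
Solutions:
 f(z) = C1*exp(-2*z)


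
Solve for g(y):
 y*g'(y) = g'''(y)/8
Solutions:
 g(y) = C1 + Integral(C2*airyai(2*y) + C3*airybi(2*y), y)


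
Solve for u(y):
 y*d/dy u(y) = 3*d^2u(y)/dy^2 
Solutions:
 u(y) = C1 + C2*erfi(sqrt(6)*y/6)


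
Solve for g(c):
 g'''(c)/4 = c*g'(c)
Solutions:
 g(c) = C1 + Integral(C2*airyai(2^(2/3)*c) + C3*airybi(2^(2/3)*c), c)


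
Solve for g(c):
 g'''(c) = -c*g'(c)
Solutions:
 g(c) = C1 + Integral(C2*airyai(-c) + C3*airybi(-c), c)


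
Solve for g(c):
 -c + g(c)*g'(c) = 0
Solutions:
 g(c) = -sqrt(C1 + c^2)
 g(c) = sqrt(C1 + c^2)


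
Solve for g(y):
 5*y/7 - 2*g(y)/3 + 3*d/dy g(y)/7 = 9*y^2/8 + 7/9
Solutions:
 g(y) = C1*exp(14*y/9) - 27*y^2/16 - 123*y/112 - 8809/4704


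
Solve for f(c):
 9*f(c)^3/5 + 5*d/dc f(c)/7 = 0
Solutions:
 f(c) = -5*sqrt(2)*sqrt(-1/(C1 - 63*c))/2
 f(c) = 5*sqrt(2)*sqrt(-1/(C1 - 63*c))/2


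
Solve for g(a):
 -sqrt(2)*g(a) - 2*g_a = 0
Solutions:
 g(a) = C1*exp(-sqrt(2)*a/2)


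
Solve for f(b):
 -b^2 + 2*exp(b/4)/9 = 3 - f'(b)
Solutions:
 f(b) = C1 + b^3/3 + 3*b - 8*exp(b/4)/9


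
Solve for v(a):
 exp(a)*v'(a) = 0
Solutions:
 v(a) = C1


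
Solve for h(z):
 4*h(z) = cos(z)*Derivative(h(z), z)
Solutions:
 h(z) = C1*(sin(z)^2 + 2*sin(z) + 1)/(sin(z)^2 - 2*sin(z) + 1)


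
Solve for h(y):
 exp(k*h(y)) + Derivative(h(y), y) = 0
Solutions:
 h(y) = Piecewise((log(1/(C1*k + k*y))/k, Ne(k, 0)), (nan, True))
 h(y) = Piecewise((C1 - y, Eq(k, 0)), (nan, True))


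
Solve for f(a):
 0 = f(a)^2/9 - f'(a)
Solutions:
 f(a) = -9/(C1 + a)


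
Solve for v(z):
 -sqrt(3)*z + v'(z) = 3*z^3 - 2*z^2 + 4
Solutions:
 v(z) = C1 + 3*z^4/4 - 2*z^3/3 + sqrt(3)*z^2/2 + 4*z


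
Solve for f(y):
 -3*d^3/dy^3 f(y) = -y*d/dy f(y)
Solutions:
 f(y) = C1 + Integral(C2*airyai(3^(2/3)*y/3) + C3*airybi(3^(2/3)*y/3), y)


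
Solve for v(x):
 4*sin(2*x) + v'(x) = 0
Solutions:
 v(x) = C1 + 2*cos(2*x)


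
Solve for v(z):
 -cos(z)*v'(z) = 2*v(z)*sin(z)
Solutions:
 v(z) = C1*cos(z)^2


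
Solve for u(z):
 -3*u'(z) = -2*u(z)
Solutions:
 u(z) = C1*exp(2*z/3)


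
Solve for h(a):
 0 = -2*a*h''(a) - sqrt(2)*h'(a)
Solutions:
 h(a) = C1 + C2*a^(1 - sqrt(2)/2)


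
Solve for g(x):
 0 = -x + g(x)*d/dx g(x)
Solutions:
 g(x) = -sqrt(C1 + x^2)
 g(x) = sqrt(C1 + x^2)


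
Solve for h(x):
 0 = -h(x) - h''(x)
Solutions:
 h(x) = C1*sin(x) + C2*cos(x)


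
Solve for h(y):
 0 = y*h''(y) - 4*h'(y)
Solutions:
 h(y) = C1 + C2*y^5


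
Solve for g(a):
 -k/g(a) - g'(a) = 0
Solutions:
 g(a) = -sqrt(C1 - 2*a*k)
 g(a) = sqrt(C1 - 2*a*k)


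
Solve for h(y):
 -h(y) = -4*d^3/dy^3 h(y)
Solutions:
 h(y) = C3*exp(2^(1/3)*y/2) + (C1*sin(2^(1/3)*sqrt(3)*y/4) + C2*cos(2^(1/3)*sqrt(3)*y/4))*exp(-2^(1/3)*y/4)


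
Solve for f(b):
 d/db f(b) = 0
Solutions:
 f(b) = C1


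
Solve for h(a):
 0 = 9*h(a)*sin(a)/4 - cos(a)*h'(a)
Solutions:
 h(a) = C1/cos(a)^(9/4)


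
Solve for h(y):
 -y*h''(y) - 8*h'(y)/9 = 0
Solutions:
 h(y) = C1 + C2*y^(1/9)


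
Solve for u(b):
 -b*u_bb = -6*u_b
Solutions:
 u(b) = C1 + C2*b^7


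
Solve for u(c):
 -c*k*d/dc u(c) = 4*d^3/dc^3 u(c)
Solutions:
 u(c) = C1 + Integral(C2*airyai(2^(1/3)*c*(-k)^(1/3)/2) + C3*airybi(2^(1/3)*c*(-k)^(1/3)/2), c)


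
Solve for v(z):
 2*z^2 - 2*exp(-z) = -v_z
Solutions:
 v(z) = C1 - 2*z^3/3 - 2*exp(-z)


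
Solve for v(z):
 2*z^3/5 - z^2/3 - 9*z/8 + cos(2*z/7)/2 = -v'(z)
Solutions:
 v(z) = C1 - z^4/10 + z^3/9 + 9*z^2/16 - 7*sin(2*z/7)/4


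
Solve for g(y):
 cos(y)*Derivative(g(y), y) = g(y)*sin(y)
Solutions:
 g(y) = C1/cos(y)


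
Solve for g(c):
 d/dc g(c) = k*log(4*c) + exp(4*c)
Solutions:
 g(c) = C1 + c*k*log(c) + c*k*(-1 + 2*log(2)) + exp(4*c)/4


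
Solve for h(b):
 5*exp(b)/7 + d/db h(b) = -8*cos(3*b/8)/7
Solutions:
 h(b) = C1 - 5*exp(b)/7 - 64*sin(3*b/8)/21


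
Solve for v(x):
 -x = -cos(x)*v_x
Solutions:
 v(x) = C1 + Integral(x/cos(x), x)


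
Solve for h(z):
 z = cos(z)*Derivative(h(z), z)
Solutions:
 h(z) = C1 + Integral(z/cos(z), z)


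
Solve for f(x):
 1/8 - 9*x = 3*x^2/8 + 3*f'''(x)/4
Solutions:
 f(x) = C1 + C2*x + C3*x^2 - x^5/120 - x^4/2 + x^3/36


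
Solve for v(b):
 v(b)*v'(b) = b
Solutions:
 v(b) = -sqrt(C1 + b^2)
 v(b) = sqrt(C1 + b^2)


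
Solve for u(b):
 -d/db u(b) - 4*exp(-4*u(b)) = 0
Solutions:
 u(b) = log(-I*(C1 - 16*b)^(1/4))
 u(b) = log(I*(C1 - 16*b)^(1/4))
 u(b) = log(-(C1 - 16*b)^(1/4))
 u(b) = log(C1 - 16*b)/4


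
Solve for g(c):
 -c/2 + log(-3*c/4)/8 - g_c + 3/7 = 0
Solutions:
 g(c) = C1 - c^2/4 + c*log(-c)/8 + c*(-14*log(2) + 7*log(3) + 17)/56


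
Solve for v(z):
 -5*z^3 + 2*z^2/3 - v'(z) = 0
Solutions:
 v(z) = C1 - 5*z^4/4 + 2*z^3/9


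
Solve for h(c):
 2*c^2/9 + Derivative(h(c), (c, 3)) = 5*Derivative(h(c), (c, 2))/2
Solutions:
 h(c) = C1 + C2*c + C3*exp(5*c/2) + c^4/135 + 8*c^3/675 + 16*c^2/1125


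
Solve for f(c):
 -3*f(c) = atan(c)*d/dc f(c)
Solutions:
 f(c) = C1*exp(-3*Integral(1/atan(c), c))


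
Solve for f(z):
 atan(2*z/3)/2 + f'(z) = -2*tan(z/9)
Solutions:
 f(z) = C1 - z*atan(2*z/3)/2 + 3*log(4*z^2 + 9)/8 + 18*log(cos(z/9))


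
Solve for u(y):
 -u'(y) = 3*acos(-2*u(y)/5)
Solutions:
 Integral(1/acos(-2*_y/5), (_y, u(y))) = C1 - 3*y


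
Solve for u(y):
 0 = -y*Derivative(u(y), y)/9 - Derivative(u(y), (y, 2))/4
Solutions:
 u(y) = C1 + C2*erf(sqrt(2)*y/3)


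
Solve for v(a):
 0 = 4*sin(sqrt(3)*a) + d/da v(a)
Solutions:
 v(a) = C1 + 4*sqrt(3)*cos(sqrt(3)*a)/3


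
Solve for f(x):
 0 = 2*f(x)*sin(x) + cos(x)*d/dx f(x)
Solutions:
 f(x) = C1*cos(x)^2


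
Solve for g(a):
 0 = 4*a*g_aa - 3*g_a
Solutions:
 g(a) = C1 + C2*a^(7/4)


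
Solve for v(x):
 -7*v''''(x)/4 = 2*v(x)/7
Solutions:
 v(x) = (C1*sin(2^(1/4)*sqrt(7)*x/7) + C2*cos(2^(1/4)*sqrt(7)*x/7))*exp(-2^(1/4)*sqrt(7)*x/7) + (C3*sin(2^(1/4)*sqrt(7)*x/7) + C4*cos(2^(1/4)*sqrt(7)*x/7))*exp(2^(1/4)*sqrt(7)*x/7)


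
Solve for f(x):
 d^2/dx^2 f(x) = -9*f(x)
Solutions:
 f(x) = C1*sin(3*x) + C2*cos(3*x)


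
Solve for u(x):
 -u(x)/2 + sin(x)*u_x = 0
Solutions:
 u(x) = C1*(cos(x) - 1)^(1/4)/(cos(x) + 1)^(1/4)


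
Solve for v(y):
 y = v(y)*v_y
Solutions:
 v(y) = -sqrt(C1 + y^2)
 v(y) = sqrt(C1 + y^2)


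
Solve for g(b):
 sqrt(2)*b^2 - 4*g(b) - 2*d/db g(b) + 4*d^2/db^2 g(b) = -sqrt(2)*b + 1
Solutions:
 g(b) = C1*exp(b*(1 - sqrt(17))/4) + C2*exp(b*(1 + sqrt(17))/4) + sqrt(2)*b^2/4 - 1/4 + sqrt(2)/2


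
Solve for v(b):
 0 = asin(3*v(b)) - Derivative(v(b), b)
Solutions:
 Integral(1/asin(3*_y), (_y, v(b))) = C1 + b


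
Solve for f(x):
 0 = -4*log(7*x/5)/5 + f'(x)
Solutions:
 f(x) = C1 + 4*x*log(x)/5 - 4*x*log(5)/5 - 4*x/5 + 4*x*log(7)/5


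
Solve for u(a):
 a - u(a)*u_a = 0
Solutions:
 u(a) = -sqrt(C1 + a^2)
 u(a) = sqrt(C1 + a^2)


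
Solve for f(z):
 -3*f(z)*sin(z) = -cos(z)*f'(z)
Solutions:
 f(z) = C1/cos(z)^3


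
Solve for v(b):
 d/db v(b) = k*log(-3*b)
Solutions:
 v(b) = C1 + b*k*log(-b) + b*k*(-1 + log(3))


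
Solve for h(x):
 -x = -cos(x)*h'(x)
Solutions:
 h(x) = C1 + Integral(x/cos(x), x)


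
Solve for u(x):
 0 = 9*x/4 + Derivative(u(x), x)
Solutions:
 u(x) = C1 - 9*x^2/8


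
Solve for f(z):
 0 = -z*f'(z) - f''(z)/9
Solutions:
 f(z) = C1 + C2*erf(3*sqrt(2)*z/2)


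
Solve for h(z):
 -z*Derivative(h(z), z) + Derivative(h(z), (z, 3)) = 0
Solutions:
 h(z) = C1 + Integral(C2*airyai(z) + C3*airybi(z), z)


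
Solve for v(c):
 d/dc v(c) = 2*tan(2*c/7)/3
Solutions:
 v(c) = C1 - 7*log(cos(2*c/7))/3


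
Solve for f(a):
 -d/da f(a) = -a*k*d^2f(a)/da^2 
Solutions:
 f(a) = C1 + a^(((re(k) + 1)*re(k) + im(k)^2)/(re(k)^2 + im(k)^2))*(C2*sin(log(a)*Abs(im(k))/(re(k)^2 + im(k)^2)) + C3*cos(log(a)*im(k)/(re(k)^2 + im(k)^2)))


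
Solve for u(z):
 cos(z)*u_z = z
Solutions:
 u(z) = C1 + Integral(z/cos(z), z)


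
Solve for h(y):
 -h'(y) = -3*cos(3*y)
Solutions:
 h(y) = C1 + sin(3*y)


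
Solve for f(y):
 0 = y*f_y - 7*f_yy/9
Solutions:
 f(y) = C1 + C2*erfi(3*sqrt(14)*y/14)


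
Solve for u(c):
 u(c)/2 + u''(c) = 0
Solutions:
 u(c) = C1*sin(sqrt(2)*c/2) + C2*cos(sqrt(2)*c/2)


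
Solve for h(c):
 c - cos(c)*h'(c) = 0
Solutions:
 h(c) = C1 + Integral(c/cos(c), c)


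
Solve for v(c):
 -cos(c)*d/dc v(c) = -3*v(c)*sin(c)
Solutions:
 v(c) = C1/cos(c)^3


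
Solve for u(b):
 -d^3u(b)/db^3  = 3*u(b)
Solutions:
 u(b) = C3*exp(-3^(1/3)*b) + (C1*sin(3^(5/6)*b/2) + C2*cos(3^(5/6)*b/2))*exp(3^(1/3)*b/2)


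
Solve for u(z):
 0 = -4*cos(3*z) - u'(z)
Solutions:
 u(z) = C1 - 4*sin(3*z)/3


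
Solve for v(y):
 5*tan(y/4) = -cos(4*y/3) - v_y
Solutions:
 v(y) = C1 + 20*log(cos(y/4)) - 3*sin(4*y/3)/4


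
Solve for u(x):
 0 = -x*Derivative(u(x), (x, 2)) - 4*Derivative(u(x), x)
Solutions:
 u(x) = C1 + C2/x^3


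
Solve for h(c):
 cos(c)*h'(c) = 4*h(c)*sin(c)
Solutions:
 h(c) = C1/cos(c)^4


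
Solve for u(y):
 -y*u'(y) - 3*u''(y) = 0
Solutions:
 u(y) = C1 + C2*erf(sqrt(6)*y/6)


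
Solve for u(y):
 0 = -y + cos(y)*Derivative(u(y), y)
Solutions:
 u(y) = C1 + Integral(y/cos(y), y)


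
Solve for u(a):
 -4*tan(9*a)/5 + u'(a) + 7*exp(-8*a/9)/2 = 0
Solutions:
 u(a) = C1 + 2*log(tan(9*a)^2 + 1)/45 + 63*exp(-8*a/9)/16


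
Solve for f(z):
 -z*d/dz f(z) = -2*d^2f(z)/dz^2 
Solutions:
 f(z) = C1 + C2*erfi(z/2)


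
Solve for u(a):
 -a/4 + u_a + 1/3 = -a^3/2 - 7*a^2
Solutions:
 u(a) = C1 - a^4/8 - 7*a^3/3 + a^2/8 - a/3


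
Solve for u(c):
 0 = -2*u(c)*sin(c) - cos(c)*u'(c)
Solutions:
 u(c) = C1*cos(c)^2


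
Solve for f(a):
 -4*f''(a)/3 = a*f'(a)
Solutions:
 f(a) = C1 + C2*erf(sqrt(6)*a/4)


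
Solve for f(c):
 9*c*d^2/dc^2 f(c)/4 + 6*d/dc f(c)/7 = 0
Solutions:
 f(c) = C1 + C2*c^(13/21)


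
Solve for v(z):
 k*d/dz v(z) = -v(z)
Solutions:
 v(z) = C1*exp(-z/k)


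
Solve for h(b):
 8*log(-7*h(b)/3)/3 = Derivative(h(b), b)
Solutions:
 -3*Integral(1/(log(-_y) - log(3) + log(7)), (_y, h(b)))/8 = C1 - b


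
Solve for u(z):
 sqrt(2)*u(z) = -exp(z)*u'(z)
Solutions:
 u(z) = C1*exp(sqrt(2)*exp(-z))


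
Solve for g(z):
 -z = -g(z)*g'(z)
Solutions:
 g(z) = -sqrt(C1 + z^2)
 g(z) = sqrt(C1 + z^2)


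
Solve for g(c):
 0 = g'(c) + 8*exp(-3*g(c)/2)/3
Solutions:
 g(c) = 2*log(C1 - 4*c)/3
 g(c) = 2*log((-1 - sqrt(3)*I)*(C1 - 4*c)^(1/3)/2)
 g(c) = 2*log((-1 + sqrt(3)*I)*(C1 - 4*c)^(1/3)/2)


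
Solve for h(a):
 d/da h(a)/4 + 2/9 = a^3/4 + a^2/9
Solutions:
 h(a) = C1 + a^4/4 + 4*a^3/27 - 8*a/9


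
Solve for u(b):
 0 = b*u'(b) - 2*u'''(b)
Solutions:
 u(b) = C1 + Integral(C2*airyai(2^(2/3)*b/2) + C3*airybi(2^(2/3)*b/2), b)


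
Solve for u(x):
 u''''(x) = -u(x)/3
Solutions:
 u(x) = (C1*sin(sqrt(2)*3^(3/4)*x/6) + C2*cos(sqrt(2)*3^(3/4)*x/6))*exp(-sqrt(2)*3^(3/4)*x/6) + (C3*sin(sqrt(2)*3^(3/4)*x/6) + C4*cos(sqrt(2)*3^(3/4)*x/6))*exp(sqrt(2)*3^(3/4)*x/6)


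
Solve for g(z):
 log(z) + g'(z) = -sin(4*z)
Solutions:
 g(z) = C1 - z*log(z) + z + cos(4*z)/4


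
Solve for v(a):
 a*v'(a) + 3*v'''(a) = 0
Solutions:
 v(a) = C1 + Integral(C2*airyai(-3^(2/3)*a/3) + C3*airybi(-3^(2/3)*a/3), a)


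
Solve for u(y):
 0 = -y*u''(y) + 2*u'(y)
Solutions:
 u(y) = C1 + C2*y^3


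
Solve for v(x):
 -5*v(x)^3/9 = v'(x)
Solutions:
 v(x) = -3*sqrt(2)*sqrt(-1/(C1 - 5*x))/2
 v(x) = 3*sqrt(2)*sqrt(-1/(C1 - 5*x))/2


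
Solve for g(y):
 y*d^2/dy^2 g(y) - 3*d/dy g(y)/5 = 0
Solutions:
 g(y) = C1 + C2*y^(8/5)


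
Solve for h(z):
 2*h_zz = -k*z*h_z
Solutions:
 h(z) = Piecewise((-sqrt(pi)*C1*erf(sqrt(k)*z/2)/sqrt(k) - C2, (k > 0) | (k < 0)), (-C1*z - C2, True))


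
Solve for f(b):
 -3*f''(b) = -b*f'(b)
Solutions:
 f(b) = C1 + C2*erfi(sqrt(6)*b/6)


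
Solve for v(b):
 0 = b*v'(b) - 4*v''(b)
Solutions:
 v(b) = C1 + C2*erfi(sqrt(2)*b/4)


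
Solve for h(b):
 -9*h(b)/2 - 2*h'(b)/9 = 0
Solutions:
 h(b) = C1*exp(-81*b/4)


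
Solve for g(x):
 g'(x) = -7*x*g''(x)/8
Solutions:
 g(x) = C1 + C2/x^(1/7)


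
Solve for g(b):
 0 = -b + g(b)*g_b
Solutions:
 g(b) = -sqrt(C1 + b^2)
 g(b) = sqrt(C1 + b^2)


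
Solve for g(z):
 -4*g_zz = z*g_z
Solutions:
 g(z) = C1 + C2*erf(sqrt(2)*z/4)


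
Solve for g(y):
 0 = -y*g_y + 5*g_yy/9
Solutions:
 g(y) = C1 + C2*erfi(3*sqrt(10)*y/10)


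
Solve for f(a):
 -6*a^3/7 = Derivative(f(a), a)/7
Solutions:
 f(a) = C1 - 3*a^4/2


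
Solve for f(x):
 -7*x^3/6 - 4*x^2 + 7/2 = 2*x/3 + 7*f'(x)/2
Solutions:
 f(x) = C1 - x^4/12 - 8*x^3/21 - 2*x^2/21 + x


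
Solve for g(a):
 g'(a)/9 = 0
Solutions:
 g(a) = C1


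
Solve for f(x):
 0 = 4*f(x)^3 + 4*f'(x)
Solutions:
 f(x) = -sqrt(2)*sqrt(-1/(C1 - x))/2
 f(x) = sqrt(2)*sqrt(-1/(C1 - x))/2


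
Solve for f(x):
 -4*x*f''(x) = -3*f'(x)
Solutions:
 f(x) = C1 + C2*x^(7/4)


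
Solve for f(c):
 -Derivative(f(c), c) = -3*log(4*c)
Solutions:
 f(c) = C1 + 3*c*log(c) - 3*c + c*log(64)


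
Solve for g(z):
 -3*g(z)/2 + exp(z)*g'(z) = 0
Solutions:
 g(z) = C1*exp(-3*exp(-z)/2)


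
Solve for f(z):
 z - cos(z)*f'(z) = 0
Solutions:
 f(z) = C1 + Integral(z/cos(z), z)


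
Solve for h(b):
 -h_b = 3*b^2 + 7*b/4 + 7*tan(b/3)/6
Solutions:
 h(b) = C1 - b^3 - 7*b^2/8 + 7*log(cos(b/3))/2


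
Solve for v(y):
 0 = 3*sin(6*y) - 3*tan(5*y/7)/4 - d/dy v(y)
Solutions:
 v(y) = C1 + 21*log(cos(5*y/7))/20 - cos(6*y)/2


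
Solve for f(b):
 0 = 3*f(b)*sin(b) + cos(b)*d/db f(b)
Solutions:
 f(b) = C1*cos(b)^3


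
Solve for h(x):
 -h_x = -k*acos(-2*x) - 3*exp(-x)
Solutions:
 h(x) = C1 + k*x*acos(-2*x) + k*sqrt(1 - 4*x^2)/2 - 3*exp(-x)


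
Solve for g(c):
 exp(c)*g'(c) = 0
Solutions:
 g(c) = C1


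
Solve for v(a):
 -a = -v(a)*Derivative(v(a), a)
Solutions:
 v(a) = -sqrt(C1 + a^2)
 v(a) = sqrt(C1 + a^2)


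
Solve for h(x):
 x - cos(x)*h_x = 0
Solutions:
 h(x) = C1 + Integral(x/cos(x), x)


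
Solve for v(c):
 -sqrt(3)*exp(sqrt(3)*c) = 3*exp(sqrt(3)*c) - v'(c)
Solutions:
 v(c) = C1 + exp(sqrt(3)*c) + sqrt(3)*exp(sqrt(3)*c)


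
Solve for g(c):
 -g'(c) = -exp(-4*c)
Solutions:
 g(c) = C1 - exp(-4*c)/4


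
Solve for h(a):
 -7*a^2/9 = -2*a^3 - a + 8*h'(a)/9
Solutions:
 h(a) = C1 + 9*a^4/16 - 7*a^3/24 + 9*a^2/16


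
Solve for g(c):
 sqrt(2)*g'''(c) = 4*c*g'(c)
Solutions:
 g(c) = C1 + Integral(C2*airyai(sqrt(2)*c) + C3*airybi(sqrt(2)*c), c)


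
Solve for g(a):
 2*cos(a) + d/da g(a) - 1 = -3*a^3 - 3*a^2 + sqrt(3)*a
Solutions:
 g(a) = C1 - 3*a^4/4 - a^3 + sqrt(3)*a^2/2 + a - 2*sin(a)


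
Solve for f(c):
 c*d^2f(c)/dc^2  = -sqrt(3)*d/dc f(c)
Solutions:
 f(c) = C1 + C2*c^(1 - sqrt(3))


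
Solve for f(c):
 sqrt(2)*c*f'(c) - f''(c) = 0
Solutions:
 f(c) = C1 + C2*erfi(2^(3/4)*c/2)


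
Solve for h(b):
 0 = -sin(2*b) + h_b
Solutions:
 h(b) = C1 - cos(2*b)/2


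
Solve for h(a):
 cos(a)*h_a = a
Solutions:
 h(a) = C1 + Integral(a/cos(a), a)


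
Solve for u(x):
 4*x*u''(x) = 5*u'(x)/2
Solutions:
 u(x) = C1 + C2*x^(13/8)


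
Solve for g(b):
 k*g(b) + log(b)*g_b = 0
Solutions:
 g(b) = C1*exp(-k*li(b))


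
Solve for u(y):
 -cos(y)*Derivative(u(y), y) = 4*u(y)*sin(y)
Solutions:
 u(y) = C1*cos(y)^4


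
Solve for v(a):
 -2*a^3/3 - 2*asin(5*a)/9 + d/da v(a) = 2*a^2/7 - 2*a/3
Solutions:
 v(a) = C1 + a^4/6 + 2*a^3/21 - a^2/3 + 2*a*asin(5*a)/9 + 2*sqrt(1 - 25*a^2)/45


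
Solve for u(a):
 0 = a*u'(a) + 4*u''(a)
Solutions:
 u(a) = C1 + C2*erf(sqrt(2)*a/4)


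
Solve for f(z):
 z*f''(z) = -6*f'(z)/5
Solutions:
 f(z) = C1 + C2/z^(1/5)


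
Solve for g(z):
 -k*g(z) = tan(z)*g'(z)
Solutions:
 g(z) = C1*exp(-k*log(sin(z)))


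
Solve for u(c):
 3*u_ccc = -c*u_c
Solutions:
 u(c) = C1 + Integral(C2*airyai(-3^(2/3)*c/3) + C3*airybi(-3^(2/3)*c/3), c)


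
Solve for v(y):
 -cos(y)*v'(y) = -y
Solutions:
 v(y) = C1 + Integral(y/cos(y), y)


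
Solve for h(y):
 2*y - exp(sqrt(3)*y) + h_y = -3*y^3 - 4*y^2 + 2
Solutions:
 h(y) = C1 - 3*y^4/4 - 4*y^3/3 - y^2 + 2*y + sqrt(3)*exp(sqrt(3)*y)/3


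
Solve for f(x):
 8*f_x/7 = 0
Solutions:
 f(x) = C1


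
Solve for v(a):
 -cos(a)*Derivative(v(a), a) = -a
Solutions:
 v(a) = C1 + Integral(a/cos(a), a)


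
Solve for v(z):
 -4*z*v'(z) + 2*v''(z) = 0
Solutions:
 v(z) = C1 + C2*erfi(z)


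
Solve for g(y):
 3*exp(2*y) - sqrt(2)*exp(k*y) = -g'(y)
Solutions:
 g(y) = C1 - 3*exp(2*y)/2 + sqrt(2)*exp(k*y)/k


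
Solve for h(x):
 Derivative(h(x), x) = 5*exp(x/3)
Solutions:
 h(x) = C1 + 15*exp(x/3)


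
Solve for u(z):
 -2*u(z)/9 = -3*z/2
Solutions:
 u(z) = 27*z/4


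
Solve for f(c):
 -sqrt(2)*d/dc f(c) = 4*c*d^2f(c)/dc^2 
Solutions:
 f(c) = C1 + C2*c^(1 - sqrt(2)/4)


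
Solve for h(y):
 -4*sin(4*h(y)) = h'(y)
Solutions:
 h(y) = -acos((-C1 - exp(32*y))/(C1 - exp(32*y)))/4 + pi/2
 h(y) = acos((-C1 - exp(32*y))/(C1 - exp(32*y)))/4


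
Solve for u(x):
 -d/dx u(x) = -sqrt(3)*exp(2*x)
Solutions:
 u(x) = C1 + sqrt(3)*exp(2*x)/2


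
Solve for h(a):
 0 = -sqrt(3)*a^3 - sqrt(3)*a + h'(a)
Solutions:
 h(a) = C1 + sqrt(3)*a^4/4 + sqrt(3)*a^2/2


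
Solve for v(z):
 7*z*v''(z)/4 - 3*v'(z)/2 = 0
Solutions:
 v(z) = C1 + C2*z^(13/7)


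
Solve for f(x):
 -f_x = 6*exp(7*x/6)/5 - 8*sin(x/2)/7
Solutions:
 f(x) = C1 - 36*exp(7*x/6)/35 - 16*cos(x/2)/7


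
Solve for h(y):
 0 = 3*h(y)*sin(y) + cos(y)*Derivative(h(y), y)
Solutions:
 h(y) = C1*cos(y)^3


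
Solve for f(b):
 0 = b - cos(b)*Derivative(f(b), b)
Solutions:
 f(b) = C1 + Integral(b/cos(b), b)


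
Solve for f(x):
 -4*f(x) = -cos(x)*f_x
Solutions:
 f(x) = C1*(sin(x)^2 + 2*sin(x) + 1)/(sin(x)^2 - 2*sin(x) + 1)


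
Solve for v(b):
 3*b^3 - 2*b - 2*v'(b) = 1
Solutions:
 v(b) = C1 + 3*b^4/8 - b^2/2 - b/2


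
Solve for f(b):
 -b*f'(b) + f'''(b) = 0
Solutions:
 f(b) = C1 + Integral(C2*airyai(b) + C3*airybi(b), b)


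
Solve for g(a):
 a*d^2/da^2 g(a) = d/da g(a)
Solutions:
 g(a) = C1 + C2*a^2


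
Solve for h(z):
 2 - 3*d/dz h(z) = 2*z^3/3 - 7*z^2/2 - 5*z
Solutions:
 h(z) = C1 - z^4/18 + 7*z^3/18 + 5*z^2/6 + 2*z/3


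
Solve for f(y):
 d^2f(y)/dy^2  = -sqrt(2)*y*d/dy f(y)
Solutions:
 f(y) = C1 + C2*erf(2^(3/4)*y/2)


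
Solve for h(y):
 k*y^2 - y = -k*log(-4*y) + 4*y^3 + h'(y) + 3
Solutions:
 h(y) = C1 + k*y^3/3 + k*y*log(-y) - y^4 - y^2/2 + y*(-k + 2*k*log(2) - 3)


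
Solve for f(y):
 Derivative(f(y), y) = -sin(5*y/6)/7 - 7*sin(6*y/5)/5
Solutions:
 f(y) = C1 + 6*cos(5*y/6)/35 + 7*cos(6*y/5)/6


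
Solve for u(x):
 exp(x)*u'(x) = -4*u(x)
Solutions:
 u(x) = C1*exp(4*exp(-x))


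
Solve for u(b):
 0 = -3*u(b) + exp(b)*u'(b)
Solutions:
 u(b) = C1*exp(-3*exp(-b))


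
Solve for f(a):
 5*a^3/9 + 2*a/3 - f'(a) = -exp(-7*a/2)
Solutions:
 f(a) = C1 + 5*a^4/36 + a^2/3 - 2*exp(-7*a/2)/7


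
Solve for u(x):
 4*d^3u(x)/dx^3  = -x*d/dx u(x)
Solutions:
 u(x) = C1 + Integral(C2*airyai(-2^(1/3)*x/2) + C3*airybi(-2^(1/3)*x/2), x)


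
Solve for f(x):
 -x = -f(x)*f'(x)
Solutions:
 f(x) = -sqrt(C1 + x^2)
 f(x) = sqrt(C1 + x^2)


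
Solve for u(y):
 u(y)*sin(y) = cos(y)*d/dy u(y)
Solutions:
 u(y) = C1/cos(y)


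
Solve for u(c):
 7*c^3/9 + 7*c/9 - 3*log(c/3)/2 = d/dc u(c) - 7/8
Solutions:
 u(c) = C1 + 7*c^4/36 + 7*c^2/18 - 3*c*log(c)/2 + 3*c*log(3)/2 + 19*c/8


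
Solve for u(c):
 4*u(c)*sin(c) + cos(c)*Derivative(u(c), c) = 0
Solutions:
 u(c) = C1*cos(c)^4


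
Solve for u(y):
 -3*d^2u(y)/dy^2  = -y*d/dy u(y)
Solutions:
 u(y) = C1 + C2*erfi(sqrt(6)*y/6)


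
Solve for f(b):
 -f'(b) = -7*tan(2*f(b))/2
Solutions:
 f(b) = -asin(C1*exp(7*b))/2 + pi/2
 f(b) = asin(C1*exp(7*b))/2
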